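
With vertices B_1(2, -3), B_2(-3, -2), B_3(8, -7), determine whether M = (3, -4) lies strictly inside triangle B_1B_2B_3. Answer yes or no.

yes

Barycentric coordinates of M: (4/7, 1/7, 2/7).
The three coordinates are positive, positive, positive; a point is interior exactly when all three are positive.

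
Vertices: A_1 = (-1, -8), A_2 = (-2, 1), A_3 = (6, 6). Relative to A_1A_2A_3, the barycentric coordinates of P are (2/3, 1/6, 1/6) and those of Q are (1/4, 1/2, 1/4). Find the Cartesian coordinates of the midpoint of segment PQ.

Barycentric coordinates of the midpoint are the average: (11/24, 1/3, 5/24).
Converting: (11/24)·A_1 + (1/3)·A_2 + (5/24)·A_3 = (1/8, -25/12).

(1/8, -25/12)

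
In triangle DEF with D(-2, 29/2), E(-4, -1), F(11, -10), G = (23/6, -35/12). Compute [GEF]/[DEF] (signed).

1/6

[DEF] = ½·((-2)·(-1−(-10)) + (-4)·(-10−(29/2)) + 11·(29/2−(-1))) = ½·(-18 + 98 + 341/2) = 501/4.
[GEF] = ½·((23/6)·(-1−(-10)) + (-4)·(-10−(-35/12)) + 11·(-35/12−(-1))) = ½·(69/2 + 85/3 − 253/12) = 167/8, so the ratio is (167/8)/(501/4) = 1/6.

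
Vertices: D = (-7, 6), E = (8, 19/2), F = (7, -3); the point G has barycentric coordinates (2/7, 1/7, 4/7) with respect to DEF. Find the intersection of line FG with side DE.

Line FG meets DE where the F-coordinate vanishes; zeroing G's F-weight and renormalizing leaves D, E-weights 2/7 : 1/7 → (2/3, 1/3).
So H = (2/3)·D + (1/3)·E = (-2, 43/6).

(-2, 43/6)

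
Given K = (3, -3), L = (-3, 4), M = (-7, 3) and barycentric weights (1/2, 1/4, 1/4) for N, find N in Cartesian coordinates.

N = (1/2)·K + (1/4)·L + (1/4)·M.
x-coordinate: (1/2)·3 + (1/4)·(-3) + (1/4)·(-7) = -1.
y-coordinate: (1/2)·(-3) + (1/4)·4 + (1/4)·3 = 1/4.

(-1, 1/4)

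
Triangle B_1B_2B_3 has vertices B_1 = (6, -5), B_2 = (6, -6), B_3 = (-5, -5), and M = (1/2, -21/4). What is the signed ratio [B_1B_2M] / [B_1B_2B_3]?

[B_1B_2B_3] = ½·(6·(-6−(-5)) + 6·(-5−(-5)) + (-5)·(-5−(-6))) = ½·(-6 + 0 − 5) = -11/2.
[B_1B_2M] = ½·(6·(-6−(-21/4)) + 6·(-21/4−(-5)) + (1/2)·(-5−(-6))) = ½·(-9/2 − 3/2 + 1/2) = -11/4, so the ratio is (-11/4)/(-11/2) = 1/2.

1/2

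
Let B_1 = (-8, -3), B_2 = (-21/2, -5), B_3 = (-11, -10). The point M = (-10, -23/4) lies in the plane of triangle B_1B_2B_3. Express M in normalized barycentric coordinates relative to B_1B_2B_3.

Signed area of the reference triangle: [B_1B_2B_3] = ½·((-8)·(-5−(-10)) + (-21/2)·(-10−(-3)) + (-11)·(-3−(-5))) = ½·(-40 + 147/2 − 22) = 23/4.
[MB_2B_3] = ½·((-10)·(-5−(-10)) + (-21/2)·(-10−(-23/4)) + (-11)·(-23/4−(-5))) = ½·(-50 + 357/8 + 33/4) = 23/16, so the B_1-coordinate is (23/16)/(23/4) = 1/4.
[B_1MB_3] = ½·((-8)·(-23/4−(-10)) + (-10)·(-10−(-3)) + (-11)·(-3−(-23/4))) = ½·(-34 + 70 − 121/4) = 23/8, so the B_2-coordinate is 1/2.
[B_1B_2M] = ½·((-8)·(-5−(-23/4)) + (-21/2)·(-23/4−(-3)) + (-10)·(-3−(-5))) = ½·(-6 + 231/8 − 20) = 23/16, so the B_3-coordinate is 1/4.
Check: 1/4 + 1/2 + 1/4 = 1.

(1/4, 1/2, 1/4)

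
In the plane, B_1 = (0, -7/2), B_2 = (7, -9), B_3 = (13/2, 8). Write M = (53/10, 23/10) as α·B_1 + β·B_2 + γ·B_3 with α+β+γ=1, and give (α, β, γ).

Signed area of the reference triangle: [B_1B_2B_3] = ½·(0·(-9−8) + 7·(8−(-7/2)) + (13/2)·(-7/2−(-9))) = ½·(0 + 161/2 + 143/4) = 465/8.
[MB_2B_3] = ½·((53/10)·(-9−8) + 7·(8−(23/10)) + (13/2)·(23/10−(-9))) = ½·(-901/10 + 399/10 + 1469/20) = 93/8, so the B_1-coordinate is (93/8)/(465/8) = 1/5.
[B_1MB_3] = ½·(0·(23/10−8) + (53/10)·(8−(-7/2)) + (13/2)·(-7/2−(23/10))) = ½·(0 + 1219/20 − 377/10) = 93/8, so the B_2-coordinate is 1/5.
[B_1B_2M] = ½·(0·(-9−(23/10)) + 7·(23/10−(-7/2)) + (53/10)·(-7/2−(-9))) = ½·(0 + 203/5 + 583/20) = 279/8, so the B_3-coordinate is 3/5.
Check: 1/5 + 1/5 + 3/5 = 1.

(1/5, 1/5, 3/5)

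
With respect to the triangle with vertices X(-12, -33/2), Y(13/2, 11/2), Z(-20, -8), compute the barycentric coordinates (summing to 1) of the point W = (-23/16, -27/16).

Signed area of the reference triangle: [XYZ] = ½·((-12)·(11/2−(-8)) + (13/2)·(-8−(-33/2)) + (-20)·(-33/2−(11/2))) = ½·(-162 + 221/4 + 440) = 1333/8.
[WYZ] = ½·((-23/16)·(11/2−(-8)) + (13/2)·(-8−(-27/16)) + (-20)·(-27/16−(11/2))) = ½·(-621/32 − 1313/32 + 575/4) = 1333/32, so the X-coordinate is (1333/32)/(1333/8) = 1/4.
[XWZ] = ½·((-12)·(-27/16−(-8)) + (-23/16)·(-8−(-33/2)) + (-20)·(-33/2−(-27/16))) = ½·(-303/4 − 391/32 + 1185/4) = 6665/64, so the Y-coordinate is 5/8.
[XYW] = ½·((-12)·(11/2−(-27/16)) + (13/2)·(-27/16−(-33/2)) + (-23/16)·(-33/2−(11/2))) = ½·(-345/4 + 3081/32 + 253/8) = 1333/64, so the Z-coordinate is 1/8.

(1/4, 5/8, 1/8)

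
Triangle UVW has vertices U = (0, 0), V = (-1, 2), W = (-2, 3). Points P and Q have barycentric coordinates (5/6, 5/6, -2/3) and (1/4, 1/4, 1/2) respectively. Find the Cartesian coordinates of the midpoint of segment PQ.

(-3/8, 5/6)

Barycentric coordinates of the midpoint are the average: (13/24, 13/24, -1/12).
Converting: (13/24)·U + (13/24)·V + (-1/12)·W = (-3/8, 5/6).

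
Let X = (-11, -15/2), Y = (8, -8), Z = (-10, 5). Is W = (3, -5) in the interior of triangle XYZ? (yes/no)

Barycentric coordinates of W: (11/238, 345/476, 109/476).
The three coordinates are positive, positive, positive; a point is interior exactly when all three are positive.

yes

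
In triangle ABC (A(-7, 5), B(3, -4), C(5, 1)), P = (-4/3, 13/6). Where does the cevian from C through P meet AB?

(-9/2, 11/4)

Barycentric coordinates of P with respect to ABC: (1/2, 1/6, 1/3).
On side AB the C-coordinate is zero; dropping P's C-weight 1/3 and renormalizing the remaining 1/2 : 1/6 gives weights 3/4, 1/4 on A, B.
Q = (3/4)·(-7, 5) + (1/4)·(3, -4) = (-9/2, 11/4).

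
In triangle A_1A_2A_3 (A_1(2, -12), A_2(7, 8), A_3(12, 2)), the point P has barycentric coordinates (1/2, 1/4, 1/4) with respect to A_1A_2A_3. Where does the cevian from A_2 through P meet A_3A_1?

Line A_2P meets A_3A_1 where the A_2-coordinate vanishes; zeroing P's A_2-weight and renormalizing leaves A_3, A_1-weights 1/4 : 1/2 → (1/3, 2/3).
So Q = (1/3)·A_3 + (2/3)·A_1 = (16/3, -22/3).

(16/3, -22/3)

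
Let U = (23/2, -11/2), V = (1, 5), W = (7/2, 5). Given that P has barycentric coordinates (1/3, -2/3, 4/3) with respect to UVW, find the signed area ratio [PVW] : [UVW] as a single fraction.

The signed ratio [PVW]/[UVW] equals the barycentric coordinate of P at vertex U, which is 1/3.

1/3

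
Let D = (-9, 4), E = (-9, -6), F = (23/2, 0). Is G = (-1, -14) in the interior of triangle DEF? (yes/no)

no

Barycentric coordinates of G: (-212/205, 337/205, 16/41).
The three coordinates are negative, positive, positive; a point is interior exactly when all three are positive.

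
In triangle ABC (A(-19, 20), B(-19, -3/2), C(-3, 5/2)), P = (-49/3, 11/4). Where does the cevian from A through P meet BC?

(-79/5, -7/10)

Barycentric coordinates of P with respect to ABC: (1/6, 2/3, 1/6).
On side BC the A-coordinate is zero; dropping P's A-weight 1/6 and renormalizing the remaining 2/3 : 1/6 gives weights 4/5, 1/5 on B, C.
Q = (4/5)·(-19, -3/2) + (1/5)·(-3, 5/2) = (-79/5, -7/10).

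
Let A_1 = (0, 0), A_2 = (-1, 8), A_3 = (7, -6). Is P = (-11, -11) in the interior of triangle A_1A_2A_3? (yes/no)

Barycentric coordinates of P: (146/25, -143/50, -99/50).
The three coordinates are positive, negative, negative; a point is interior exactly when all three are positive.

no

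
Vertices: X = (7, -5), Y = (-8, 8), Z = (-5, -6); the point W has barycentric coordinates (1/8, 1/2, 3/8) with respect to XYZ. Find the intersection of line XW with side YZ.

(-47/7, 2)

Line XW meets YZ where the X-coordinate vanishes; zeroing W's X-weight and renormalizing leaves Y, Z-weights 1/2 : 3/8 → (4/7, 3/7).
So V = (4/7)·Y + (3/7)·Z = (-47/7, 2).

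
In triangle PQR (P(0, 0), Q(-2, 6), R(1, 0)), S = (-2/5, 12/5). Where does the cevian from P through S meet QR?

Barycentric coordinates of S with respect to PQR: (1/5, 2/5, 2/5).
On side QR the P-coordinate is zero; dropping S's P-weight 1/5 and renormalizing the remaining 2/5 : 2/5 gives weights 1/2, 1/2 on Q, R.
T = (1/2)·(-2, 6) + (1/2)·(1, 0) = (-1/2, 3).

(-1/2, 3)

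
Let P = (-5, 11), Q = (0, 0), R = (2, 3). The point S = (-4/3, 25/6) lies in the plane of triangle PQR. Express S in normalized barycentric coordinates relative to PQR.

(1/3, 1/2, 1/6)

Signed area of the reference triangle: [PQR] = ½·((-5)·(0−3) + 0·(3−11) + 2·(11−0)) = ½·(15 + 0 + 22) = 37/2.
[SQR] = ½·((-4/3)·(0−3) + 0·(3−(25/6)) + 2·(25/6−0)) = ½·(4 + 0 + 25/3) = 37/6, so the P-coordinate is (37/6)/(37/2) = 1/3.
[PSR] = ½·((-5)·(25/6−3) + (-4/3)·(3−11) + 2·(11−(25/6))) = ½·(-35/6 + 32/3 + 41/3) = 37/4, so the Q-coordinate is 1/2.
[PQS] = ½·((-5)·(0−(25/6)) + 0·(25/6−11) + (-4/3)·(11−0)) = ½·(125/6 + 0 − 44/3) = 37/12, so the R-coordinate is 1/6.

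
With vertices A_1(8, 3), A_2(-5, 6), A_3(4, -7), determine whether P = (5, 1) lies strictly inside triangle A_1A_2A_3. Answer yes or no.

yes

Barycentric coordinates of P: (85/142, 11/71, 35/142).
The three coordinates are positive, positive, positive; a point is interior exactly when all three are positive.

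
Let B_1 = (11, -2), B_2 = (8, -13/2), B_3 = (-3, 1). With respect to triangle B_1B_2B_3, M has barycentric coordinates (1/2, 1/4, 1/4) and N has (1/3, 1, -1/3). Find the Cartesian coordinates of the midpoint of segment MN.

(233/24, -79/16)

Barycentric coordinates of the midpoint are the average: (5/12, 5/8, -1/24).
Converting: (5/12)·B_1 + (5/8)·B_2 + (-1/24)·B_3 = (233/24, -79/16).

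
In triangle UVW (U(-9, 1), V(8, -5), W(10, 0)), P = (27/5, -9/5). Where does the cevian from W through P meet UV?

Barycentric coordinates of P with respect to UVW: (1/5, 2/5, 2/5).
On side UV the W-coordinate is zero; dropping P's W-weight 2/5 and renormalizing the remaining 1/5 : 2/5 gives weights 1/3, 2/3 on U, V.
Q = (1/3)·(-9, 1) + (2/3)·(8, -5) = (7/3, -3).

(7/3, -3)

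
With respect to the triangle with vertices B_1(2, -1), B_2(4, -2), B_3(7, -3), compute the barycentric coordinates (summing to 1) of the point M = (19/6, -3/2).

(2/3, 1/6, 1/6)

Signed area of the reference triangle: [B_1B_2B_3] = ½·(2·(-2−(-3)) + 4·(-3−(-1)) + 7·(-1−(-2))) = ½·(2 − 8 + 7) = 1/2.
[MB_2B_3] = ½·((19/6)·(-2−(-3)) + 4·(-3−(-3/2)) + 7·(-3/2−(-2))) = ½·(19/6 − 6 + 7/2) = 1/3, so the B_1-coordinate is (1/3)/(1/2) = 2/3.
[B_1MB_3] = ½·(2·(-3/2−(-3)) + (19/6)·(-3−(-1)) + 7·(-1−(-3/2))) = ½·(3 − 19/3 + 7/2) = 1/12, so the B_2-coordinate is 1/6.
[B_1B_2M] = ½·(2·(-2−(-3/2)) + 4·(-3/2−(-1)) + (19/6)·(-1−(-2))) = ½·(-1 − 2 + 19/6) = 1/12, so the B_3-coordinate is 1/6.
Check: 2/3 + 1/6 + 1/6 = 1.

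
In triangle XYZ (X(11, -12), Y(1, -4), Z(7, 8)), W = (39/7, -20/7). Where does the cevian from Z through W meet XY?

(5, -36/5)

Barycentric coordinates of W with respect to XYZ: (2/7, 3/7, 2/7).
On side XY the Z-coordinate is zero; dropping W's Z-weight 2/7 and renormalizing the remaining 2/7 : 3/7 gives weights 2/5, 3/5 on X, Y.
V = (2/5)·(11, -12) + (3/5)·(1, -4) = (5, -36/5).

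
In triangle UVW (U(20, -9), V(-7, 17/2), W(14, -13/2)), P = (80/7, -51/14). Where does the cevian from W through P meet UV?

Barycentric coordinates of P with respect to UVW: (4/7, 2/7, 1/7).
On side UV the W-coordinate is zero; dropping P's W-weight 1/7 and renormalizing the remaining 4/7 : 2/7 gives weights 2/3, 1/3 on U, V.
Q = (2/3)·(20, -9) + (1/3)·(-7, 17/2) = (11, -19/6).

(11, -19/6)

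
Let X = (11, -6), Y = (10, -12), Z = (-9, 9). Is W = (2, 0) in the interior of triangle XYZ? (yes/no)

Barycentric coordinates of W: (4/9, 1/9, 4/9).
The three coordinates are positive, positive, positive; a point is interior exactly when all three are positive.

yes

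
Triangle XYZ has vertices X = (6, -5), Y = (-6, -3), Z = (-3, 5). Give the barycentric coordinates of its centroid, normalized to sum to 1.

(1/3, 1/3, 1/3)

The centroid is the average of the vertices, so each weight is 1/3.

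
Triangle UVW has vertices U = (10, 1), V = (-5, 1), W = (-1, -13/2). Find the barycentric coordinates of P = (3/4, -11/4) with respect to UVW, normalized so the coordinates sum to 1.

(1/4, 1/4, 1/2)

Signed area of the reference triangle: [UVW] = ½·(10·(1−(-13/2)) + (-5)·(-13/2−1) + (-1)·(1−1)) = ½·(75 + 75/2 + 0) = 225/4.
[PVW] = ½·((3/4)·(1−(-13/2)) + (-5)·(-13/2−(-11/4)) + (-1)·(-11/4−1)) = ½·(45/8 + 75/4 + 15/4) = 225/16, so the U-coordinate is (225/16)/(225/4) = 1/4.
[UPW] = ½·(10·(-11/4−(-13/2)) + (3/4)·(-13/2−1) + (-1)·(1−(-11/4))) = ½·(75/2 − 45/8 − 15/4) = 225/16, so the V-coordinate is 1/4.
[UVP] = ½·(10·(1−(-11/4)) + (-5)·(-11/4−1) + (3/4)·(1−1)) = ½·(75/2 + 75/4 + 0) = 225/8, so the W-coordinate is 1/2.
Check: 1/4 + 1/4 + 1/2 = 1.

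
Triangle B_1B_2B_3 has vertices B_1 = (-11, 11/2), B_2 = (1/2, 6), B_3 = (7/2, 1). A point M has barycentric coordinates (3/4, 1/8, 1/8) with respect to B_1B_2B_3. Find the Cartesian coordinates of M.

M = (3/4)·B_1 + (1/8)·B_2 + (1/8)·B_3.
x-coordinate: (3/4)·(-11) + (1/8)·(1/2) + (1/8)·(7/2) = -31/4.
y-coordinate: (3/4)·(11/2) + (1/8)·6 + (1/8)·1 = 5.

(-31/4, 5)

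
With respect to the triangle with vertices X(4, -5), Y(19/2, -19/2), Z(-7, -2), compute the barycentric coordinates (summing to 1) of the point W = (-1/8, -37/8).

Signed area of the reference triangle: [XYZ] = ½·(4·(-19/2−(-2)) + (19/2)·(-2−(-5)) + (-7)·(-5−(-19/2))) = ½·(-30 + 57/2 − 63/2) = -33/2.
[WYZ] = ½·((-1/8)·(-19/2−(-2)) + (19/2)·(-2−(-37/8)) + (-7)·(-37/8−(-19/2))) = ½·(15/16 + 399/16 − 273/8) = -33/8, so the X-coordinate is (-33/8)/(-33/2) = 1/4.
[XWZ] = ½·(4·(-37/8−(-2)) + (-1/8)·(-2−(-5)) + (-7)·(-5−(-37/8))) = ½·(-21/2 − 3/8 + 21/8) = -33/8, so the Y-coordinate is 1/4.
[XYW] = ½·(4·(-19/2−(-37/8)) + (19/2)·(-37/8−(-5)) + (-1/8)·(-5−(-19/2))) = ½·(-39/2 + 57/16 − 9/16) = -33/4, so the Z-coordinate is 1/2.

(1/4, 1/4, 1/2)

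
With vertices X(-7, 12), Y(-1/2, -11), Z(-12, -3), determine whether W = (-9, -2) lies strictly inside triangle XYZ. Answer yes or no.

yes

Barycentric coordinates of W: (71/425, 16/85, 274/425).
The three coordinates are positive, positive, positive; a point is interior exactly when all three are positive.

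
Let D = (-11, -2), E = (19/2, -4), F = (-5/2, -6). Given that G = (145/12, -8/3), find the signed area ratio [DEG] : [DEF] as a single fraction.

-1/2

[DEF] = ½·((-11)·(-4−(-6)) + (19/2)·(-6−(-2)) + (-5/2)·(-2−(-4))) = ½·(-22 − 38 − 5) = -65/2.
[DEG] = ½·((-11)·(-4−(-8/3)) + (19/2)·(-8/3−(-2)) + (145/12)·(-2−(-4))) = ½·(44/3 − 19/3 + 145/6) = 65/4, so the ratio is (65/4)/(-65/2) = -1/2.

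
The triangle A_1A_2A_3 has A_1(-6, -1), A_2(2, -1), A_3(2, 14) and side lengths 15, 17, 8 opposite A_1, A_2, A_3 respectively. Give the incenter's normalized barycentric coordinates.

(3/8, 17/40, 1/5)

The incenter has barycentric coordinates proportional to the opposite side lengths: (15 : 17 : 8).
Normalizing by 15+17+8 = 40 gives (3/8, 17/40, 1/5).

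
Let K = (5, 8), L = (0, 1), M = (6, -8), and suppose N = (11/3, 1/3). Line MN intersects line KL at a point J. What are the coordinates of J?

(5/2, 9/2)

Barycentric coordinates of N with respect to KLM: (1/3, 1/3, 1/3).
On side KL the M-coordinate is zero; dropping N's M-weight 1/3 and renormalizing the remaining 1/3 : 1/3 gives weights 1/2, 1/2 on K, L.
J = (1/2)·(5, 8) + (1/2)·(0, 1) = (5/2, 9/2).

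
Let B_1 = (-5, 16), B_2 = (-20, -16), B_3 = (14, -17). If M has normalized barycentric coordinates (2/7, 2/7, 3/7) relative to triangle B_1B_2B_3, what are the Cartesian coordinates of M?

(-8/7, -51/7)

M = (2/7)·B_1 + (2/7)·B_2 + (3/7)·B_3.
x-coordinate: (2/7)·(-5) + (2/7)·(-20) + (3/7)·14 = -8/7.
y-coordinate: (2/7)·16 + (2/7)·(-16) + (3/7)·(-17) = -51/7.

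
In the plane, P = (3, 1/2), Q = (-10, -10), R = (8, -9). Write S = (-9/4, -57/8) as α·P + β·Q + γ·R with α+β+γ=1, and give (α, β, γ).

(1/4, 1/2, 1/4)

Signed area of the reference triangle: [PQR] = ½·(3·(-10−(-9)) + (-10)·(-9−(1/2)) + 8·(1/2−(-10))) = ½·(-3 + 95 + 84) = 88.
[SQR] = ½·((-9/4)·(-10−(-9)) + (-10)·(-9−(-57/8)) + 8·(-57/8−(-10))) = ½·(9/4 + 75/4 + 23) = 22, so the P-coordinate is 22/88 = 1/4.
[PSR] = ½·(3·(-57/8−(-9)) + (-9/4)·(-9−(1/2)) + 8·(1/2−(-57/8))) = ½·(45/8 + 171/8 + 61) = 44, so the Q-coordinate is 1/2.
[PQS] = ½·(3·(-10−(-57/8)) + (-10)·(-57/8−(1/2)) + (-9/4)·(1/2−(-10))) = ½·(-69/8 + 305/4 − 189/8) = 22, so the R-coordinate is 1/4.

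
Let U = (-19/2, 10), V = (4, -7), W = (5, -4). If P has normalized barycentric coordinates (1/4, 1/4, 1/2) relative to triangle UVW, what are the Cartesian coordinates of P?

(9/8, -5/4)

P = (1/4)·U + (1/4)·V + (1/2)·W.
x-coordinate: (1/4)·(-19/2) + (1/4)·4 + (1/2)·5 = 9/8.
y-coordinate: (1/4)·10 + (1/4)·(-7) + (1/2)·(-4) = -5/4.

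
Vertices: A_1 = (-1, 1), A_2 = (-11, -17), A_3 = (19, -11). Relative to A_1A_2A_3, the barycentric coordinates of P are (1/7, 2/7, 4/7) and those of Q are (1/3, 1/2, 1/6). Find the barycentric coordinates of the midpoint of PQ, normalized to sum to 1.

Since both coordinate triples sum to 1, the midpoint's barycentrics are the componentwise average.
(1/7+1/3)/2 = 5/21; similarly 11/28 and 31/84.

(5/21, 11/28, 31/84)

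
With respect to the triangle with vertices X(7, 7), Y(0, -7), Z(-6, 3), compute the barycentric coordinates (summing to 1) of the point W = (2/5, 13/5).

(2/5, 1/5, 2/5)

Signed area of the reference triangle: [XYZ] = ½·(7·(-7−3) + 0·(3−7) + (-6)·(7−(-7))) = ½·(-70 + 0 − 84) = -77.
[WYZ] = ½·((2/5)·(-7−3) + 0·(3−(13/5)) + (-6)·(13/5−(-7))) = ½·(-4 + 0 − 288/5) = -154/5, so the X-coordinate is (-154/5)/(-77) = 2/5.
[XWZ] = ½·(7·(13/5−3) + (2/5)·(3−7) + (-6)·(7−(13/5))) = ½·(-14/5 − 8/5 − 132/5) = -77/5, so the Y-coordinate is 1/5.
[XYW] = ½·(7·(-7−(13/5)) + 0·(13/5−7) + (2/5)·(7−(-7))) = ½·(-336/5 + 0 + 28/5) = -154/5, so the Z-coordinate is 2/5.
Check: 2/5 + 1/5 + 2/5 = 1.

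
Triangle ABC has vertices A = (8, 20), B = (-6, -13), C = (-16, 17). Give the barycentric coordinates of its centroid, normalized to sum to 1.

The centroid is the average of the vertices, so each weight is 1/3.

(1/3, 1/3, 1/3)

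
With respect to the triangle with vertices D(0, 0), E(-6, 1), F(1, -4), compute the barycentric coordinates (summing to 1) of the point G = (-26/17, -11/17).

(8/17, 5/17, 4/17)

Signed area of the reference triangle: [DEF] = ½·(0·(1−(-4)) + (-6)·(-4−0) + 1·(0−1)) = ½·(0 + 24 − 1) = 23/2.
[GEF] = ½·((-26/17)·(1−(-4)) + (-6)·(-4−(-11/17)) + 1·(-11/17−1)) = ½·(-130/17 + 342/17 − 28/17) = 92/17, so the D-coordinate is (92/17)/(23/2) = 8/17.
[DGF] = ½·(0·(-11/17−(-4)) + (-26/17)·(-4−0) + 1·(0−(-11/17))) = ½·(0 + 104/17 + 11/17) = 115/34, so the E-coordinate is 5/17.
[DEG] = ½·(0·(1−(-11/17)) + (-6)·(-11/17−0) + (-26/17)·(0−1)) = ½·(0 + 66/17 + 26/17) = 46/17, so the F-coordinate is 4/17.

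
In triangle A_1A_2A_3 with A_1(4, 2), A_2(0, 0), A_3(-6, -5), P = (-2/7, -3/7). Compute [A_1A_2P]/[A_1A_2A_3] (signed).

[A_1A_2A_3] = ½·(4·(0−(-5)) + 0·(-5−2) + (-6)·(2−0)) = ½·(20 + 0 − 12) = 4.
[A_1A_2P] = ½·(4·(0−(-3/7)) + 0·(-3/7−2) + (-2/7)·(2−0)) = ½·(12/7 + 0 − 4/7) = 4/7, so the ratio is (4/7)/4 = 1/7.

1/7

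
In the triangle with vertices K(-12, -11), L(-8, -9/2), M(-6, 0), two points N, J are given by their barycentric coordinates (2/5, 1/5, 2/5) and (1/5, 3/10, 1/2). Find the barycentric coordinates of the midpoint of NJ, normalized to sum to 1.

Since both coordinate triples sum to 1, the midpoint's barycentrics are the componentwise average.
(2/5+1/5)/2 = 3/10; similarly 1/4 and 9/20.

(3/10, 1/4, 9/20)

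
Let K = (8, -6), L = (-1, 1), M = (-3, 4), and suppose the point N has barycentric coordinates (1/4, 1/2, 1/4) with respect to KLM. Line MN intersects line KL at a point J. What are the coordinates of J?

Line MN meets KL where the M-coordinate vanishes; zeroing N's M-weight and renormalizing leaves K, L-weights 1/4 : 1/2 → (1/3, 2/3).
So J = (1/3)·K + (2/3)·L = (2, -4/3).

(2, -4/3)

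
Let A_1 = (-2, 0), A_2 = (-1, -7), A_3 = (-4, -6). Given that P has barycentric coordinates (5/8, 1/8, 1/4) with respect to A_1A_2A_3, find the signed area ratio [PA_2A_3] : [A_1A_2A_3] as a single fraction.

5/8

The signed ratio [PA_2A_3]/[A_1A_2A_3] equals the barycentric coordinate of P at vertex A_1, which is 5/8.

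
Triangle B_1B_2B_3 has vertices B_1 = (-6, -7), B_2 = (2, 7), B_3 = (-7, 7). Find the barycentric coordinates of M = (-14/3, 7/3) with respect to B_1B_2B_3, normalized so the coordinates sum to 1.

(1/3, 2/9, 4/9)

Signed area of the reference triangle: [B_1B_2B_3] = ½·((-6)·(7−7) + 2·(7−(-7)) + (-7)·(-7−7)) = ½·(0 + 28 + 98) = 63.
[MB_2B_3] = ½·((-14/3)·(7−7) + 2·(7−(7/3)) + (-7)·(7/3−7)) = ½·(0 + 28/3 + 98/3) = 21, so the B_1-coordinate is 21/63 = 1/3.
[B_1MB_3] = ½·((-6)·(7/3−7) + (-14/3)·(7−(-7)) + (-7)·(-7−(7/3))) = ½·(28 − 196/3 + 196/3) = 14, so the B_2-coordinate is 2/9.
[B_1B_2M] = ½·((-6)·(7−(7/3)) + 2·(7/3−(-7)) + (-14/3)·(-7−7)) = ½·(-28 + 56/3 + 196/3) = 28, so the B_3-coordinate is 4/9.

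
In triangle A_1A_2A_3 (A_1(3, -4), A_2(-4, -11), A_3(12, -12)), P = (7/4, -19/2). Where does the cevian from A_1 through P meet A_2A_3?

(4/3, -34/3)

Barycentric coordinates of P with respect to A_1A_2A_3: (1/4, 1/2, 1/4).
On side A_2A_3 the A_1-coordinate is zero; dropping P's A_1-weight 1/4 and renormalizing the remaining 1/2 : 1/4 gives weights 2/3, 1/3 on A_2, A_3.
Q = (2/3)·(-4, -11) + (1/3)·(12, -12) = (4/3, -34/3).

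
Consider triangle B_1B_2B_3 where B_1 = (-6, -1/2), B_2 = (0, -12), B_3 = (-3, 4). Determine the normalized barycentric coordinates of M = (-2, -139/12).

Signed area of the reference triangle: [B_1B_2B_3] = ½·((-6)·(-12−4) + 0·(4−(-1/2)) + (-3)·(-1/2−(-12))) = ½·(96 + 0 − 69/2) = 123/4.
[MB_2B_3] = ½·((-2)·(-12−4) + 0·(4−(-139/12)) + (-3)·(-139/12−(-12))) = ½·(32 + 0 − 5/4) = 123/8, so the B_1-coordinate is (123/8)/(123/4) = 1/2.
[B_1MB_3] = ½·((-6)·(-139/12−4) + (-2)·(4−(-1/2)) + (-3)·(-1/2−(-139/12))) = ½·(187/2 − 9 − 133/4) = 205/8, so the B_2-coordinate is 5/6.
[B_1B_2M] = ½·((-6)·(-12−(-139/12)) + 0·(-139/12−(-1/2)) + (-2)·(-1/2−(-12))) = ½·(5/2 + 0 − 23) = -41/4, so the B_3-coordinate is -1/3.

(1/2, 5/6, -1/3)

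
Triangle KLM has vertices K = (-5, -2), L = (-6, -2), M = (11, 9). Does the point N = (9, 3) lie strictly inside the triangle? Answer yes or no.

Barycentric coordinates of N: (80/11, -74/11, 5/11).
The three coordinates are positive, negative, positive; a point is interior exactly when all three are positive.

no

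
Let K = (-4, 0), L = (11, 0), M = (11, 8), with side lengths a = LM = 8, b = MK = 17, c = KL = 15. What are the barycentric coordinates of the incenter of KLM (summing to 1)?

The incenter has barycentric coordinates proportional to the opposite side lengths: (8 : 17 : 15).
Normalizing by 8+17+15 = 40 gives (1/5, 17/40, 3/8).

(1/5, 17/40, 3/8)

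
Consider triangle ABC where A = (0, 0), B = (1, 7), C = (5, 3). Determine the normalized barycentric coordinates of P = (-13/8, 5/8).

Signed area of the reference triangle: [ABC] = ½·(0·(7−3) + 1·(3−0) + 5·(0−7)) = ½·(0 + 3 − 35) = -16.
[PBC] = ½·((-13/8)·(7−3) + 1·(3−(5/8)) + 5·(5/8−7)) = ½·(-13/2 + 19/8 − 255/8) = -18, so the A-coordinate is (-18)/(-16) = 9/8.
[APC] = ½·(0·(5/8−3) + (-13/8)·(3−0) + 5·(0−(5/8))) = ½·(0 − 39/8 − 25/8) = -4, so the B-coordinate is 1/4.
[ABP] = ½·(0·(7−(5/8)) + 1·(5/8−0) + (-13/8)·(0−7)) = ½·(0 + 5/8 + 91/8) = 6, so the C-coordinate is -3/8.

(9/8, 1/4, -3/8)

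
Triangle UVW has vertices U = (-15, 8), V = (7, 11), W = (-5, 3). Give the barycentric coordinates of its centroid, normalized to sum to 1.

The centroid is the average of the vertices, so each weight is 1/3.

(1/3, 1/3, 1/3)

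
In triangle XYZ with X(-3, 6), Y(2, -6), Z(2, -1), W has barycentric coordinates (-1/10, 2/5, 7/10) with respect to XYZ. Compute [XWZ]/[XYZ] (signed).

2/5

The signed ratio [XWZ]/[XYZ] equals the barycentric coordinate of W at vertex Y, which is 2/5.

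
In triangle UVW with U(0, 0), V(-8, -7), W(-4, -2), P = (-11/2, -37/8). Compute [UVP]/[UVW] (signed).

[UVW] = ½·(0·(-7−(-2)) + (-8)·(-2−0) + (-4)·(0−(-7))) = ½·(0 + 16 − 28) = -6.
[UVP] = ½·(0·(-7−(-37/8)) + (-8)·(-37/8−0) + (-11/2)·(0−(-7))) = ½·(0 + 37 − 77/2) = -3/4, so the ratio is (-3/4)/(-6) = 1/8.

1/8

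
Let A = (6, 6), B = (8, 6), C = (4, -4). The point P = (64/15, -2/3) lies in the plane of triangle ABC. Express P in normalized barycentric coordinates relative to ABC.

(8/15, -1/5, 2/3)

Signed area of the reference triangle: [ABC] = ½·(6·(6−(-4)) + 8·(-4−6) + 4·(6−6)) = ½·(60 − 80 + 0) = -10.
[PBC] = ½·((64/15)·(6−(-4)) + 8·(-4−(-2/3)) + 4·(-2/3−6)) = ½·(128/3 − 80/3 − 80/3) = -16/3, so the A-coordinate is (-16/3)/(-10) = 8/15.
[APC] = ½·(6·(-2/3−(-4)) + (64/15)·(-4−6) + 4·(6−(-2/3))) = ½·(20 − 128/3 + 80/3) = 2, so the B-coordinate is -1/5.
[ABP] = ½·(6·(6−(-2/3)) + 8·(-2/3−6) + (64/15)·(6−6)) = ½·(40 − 160/3 + 0) = -20/3, so the C-coordinate is 2/3.
Check: 8/15 − 1/5 + 2/3 = 1.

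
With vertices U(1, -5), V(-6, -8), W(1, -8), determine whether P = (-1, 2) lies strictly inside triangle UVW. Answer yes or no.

Barycentric coordinates of P: (10/3, 2/7, -55/21).
The three coordinates are positive, positive, negative; a point is interior exactly when all three are positive.

no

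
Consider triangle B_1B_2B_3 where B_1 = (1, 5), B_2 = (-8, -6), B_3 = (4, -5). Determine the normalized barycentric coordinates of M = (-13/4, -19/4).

Signed area of the reference triangle: [B_1B_2B_3] = ½·(1·(-6−(-5)) + (-8)·(-5−5) + 4·(5−(-6))) = ½·(-1 + 80 + 44) = 123/2.
[MB_2B_3] = ½·((-13/4)·(-6−(-5)) + (-8)·(-5−(-19/4)) + 4·(-19/4−(-6))) = ½·(13/4 + 2 + 5) = 41/8, so the B_1-coordinate is (41/8)/(123/2) = 1/12.
[B_1MB_3] = ½·(1·(-19/4−(-5)) + (-13/4)·(-5−5) + 4·(5−(-19/4))) = ½·(1/4 + 65/2 + 39) = 287/8, so the B_2-coordinate is 7/12.
[B_1B_2M] = ½·(1·(-6−(-19/4)) + (-8)·(-19/4−5) + (-13/4)·(5−(-6))) = ½·(-5/4 + 78 − 143/4) = 41/2, so the B_3-coordinate is 1/3.

(1/12, 7/12, 1/3)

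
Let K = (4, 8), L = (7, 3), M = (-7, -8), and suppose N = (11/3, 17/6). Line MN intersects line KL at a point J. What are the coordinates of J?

Barycentric coordinates of N with respect to KLM: (1/3, 1/2, 1/6).
On side KL the M-coordinate is zero; dropping N's M-weight 1/6 and renormalizing the remaining 1/3 : 1/2 gives weights 2/5, 3/5 on K, L.
J = (2/5)·(4, 8) + (3/5)·(7, 3) = (29/5, 5).

(29/5, 5)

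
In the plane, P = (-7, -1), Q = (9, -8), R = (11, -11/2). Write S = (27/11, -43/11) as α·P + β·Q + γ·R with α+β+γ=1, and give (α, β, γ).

Signed area of the reference triangle: [PQR] = ½·((-7)·(-8−(-11/2)) + 9·(-11/2−(-1)) + 11·(-1−(-8))) = ½·(35/2 − 81/2 + 77) = 27.
[SQR] = ½·((27/11)·(-8−(-11/2)) + 9·(-11/2−(-43/11)) + 11·(-43/11−(-8))) = ½·(-135/22 − 315/22 + 45) = 135/11, so the P-coordinate is (135/11)/27 = 5/11.
[PSR] = ½·((-7)·(-43/11−(-11/2)) + (27/11)·(-11/2−(-1)) + 11·(-1−(-43/11))) = ½·(-245/22 − 243/22 + 32) = 54/11, so the Q-coordinate is 2/11.
[PQS] = ½·((-7)·(-8−(-43/11)) + 9·(-43/11−(-1)) + (27/11)·(-1−(-8))) = ½·(315/11 − 288/11 + 189/11) = 108/11, so the R-coordinate is 4/11.
Check: 5/11 + 2/11 + 4/11 = 1.

(5/11, 2/11, 4/11)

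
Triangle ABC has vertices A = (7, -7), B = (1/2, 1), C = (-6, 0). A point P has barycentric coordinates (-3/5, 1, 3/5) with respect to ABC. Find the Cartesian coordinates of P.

P = (-3/5)·A + 1·B + (3/5)·C.
x-coordinate: (-3/5)·7 + 1·(1/2) + (3/5)·(-6) = -73/10.
y-coordinate: (-3/5)·(-7) + 1·1 + (3/5)·0 = 26/5.

(-73/10, 26/5)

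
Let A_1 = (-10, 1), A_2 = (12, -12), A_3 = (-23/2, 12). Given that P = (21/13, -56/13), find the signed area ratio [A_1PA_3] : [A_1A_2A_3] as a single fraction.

[A_1A_2A_3] = ½·((-10)·(-12−12) + 12·(12−1) + (-23/2)·(1−(-12))) = ½·(240 + 132 − 299/2) = 445/4.
[A_1PA_3] = ½·((-10)·(-56/13−12) + (21/13)·(12−1) + (-23/2)·(1−(-56/13))) = ½·(2120/13 + 231/13 − 1587/26) = 3115/52, so the ratio is (3115/52)/(445/4) = 7/13.

7/13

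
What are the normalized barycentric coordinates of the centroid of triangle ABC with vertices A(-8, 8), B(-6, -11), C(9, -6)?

(1/3, 1/3, 1/3)

The centroid is the average of the vertices, so each weight is 1/3.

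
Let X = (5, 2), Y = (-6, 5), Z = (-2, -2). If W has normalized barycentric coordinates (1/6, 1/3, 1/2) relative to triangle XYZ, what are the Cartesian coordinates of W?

(-13/6, 1)

W = (1/6)·X + (1/3)·Y + (1/2)·Z.
x-coordinate: (1/6)·5 + (1/3)·(-6) + (1/2)·(-2) = -13/6.
y-coordinate: (1/6)·2 + (1/3)·5 + (1/2)·(-2) = 1.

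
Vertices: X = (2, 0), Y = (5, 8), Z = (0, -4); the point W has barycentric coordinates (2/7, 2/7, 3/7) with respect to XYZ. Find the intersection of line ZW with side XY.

Line ZW meets XY where the Z-coordinate vanishes; zeroing W's Z-weight and renormalizing leaves X, Y-weights 2/7 : 2/7 → (1/2, 1/2).
So V = (1/2)·X + (1/2)·Y = (7/2, 4).

(7/2, 4)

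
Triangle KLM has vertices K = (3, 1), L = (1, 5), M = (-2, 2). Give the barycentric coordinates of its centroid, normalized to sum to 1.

The centroid is the average of the vertices, so each weight is 1/3.

(1/3, 1/3, 1/3)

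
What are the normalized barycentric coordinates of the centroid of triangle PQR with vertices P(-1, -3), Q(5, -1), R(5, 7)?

The centroid is the average of the vertices, so each weight is 1/3.

(1/3, 1/3, 1/3)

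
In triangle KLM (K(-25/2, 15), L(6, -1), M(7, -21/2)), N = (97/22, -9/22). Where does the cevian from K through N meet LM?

(61/10, -39/20)

Barycentric coordinates of N with respect to KLM: (1/11, 9/11, 1/11).
On side LM the K-coordinate is zero; dropping N's K-weight 1/11 and renormalizing the remaining 9/11 : 1/11 gives weights 9/10, 1/10 on L, M.
J = (9/10)·(6, -1) + (1/10)·(7, -21/2) = (61/10, -39/20).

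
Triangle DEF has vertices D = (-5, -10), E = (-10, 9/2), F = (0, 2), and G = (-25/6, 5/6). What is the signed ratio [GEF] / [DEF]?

1/6

[DEF] = ½·((-5)·(9/2−2) + (-10)·(2−(-10)) + 0·(-10−(9/2))) = ½·(-25/2 − 120 + 0) = -265/4.
[GEF] = ½·((-25/6)·(9/2−2) + (-10)·(2−(5/6)) + 0·(5/6−(9/2))) = ½·(-125/12 − 35/3 + 0) = -265/24, so the ratio is (-265/24)/(-265/4) = 1/6.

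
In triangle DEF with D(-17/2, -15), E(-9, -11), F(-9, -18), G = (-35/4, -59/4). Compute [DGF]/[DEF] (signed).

1/4

[DEF] = ½·((-17/2)·(-11−(-18)) + (-9)·(-18−(-15)) + (-9)·(-15−(-11))) = ½·(-119/2 + 27 + 36) = 7/4.
[DGF] = ½·((-17/2)·(-59/4−(-18)) + (-35/4)·(-18−(-15)) + (-9)·(-15−(-59/4))) = ½·(-221/8 + 105/4 + 9/4) = 7/16, so the ratio is (7/16)/(7/4) = 1/4.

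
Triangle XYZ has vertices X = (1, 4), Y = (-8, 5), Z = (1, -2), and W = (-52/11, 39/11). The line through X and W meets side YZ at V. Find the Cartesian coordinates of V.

Barycentric coordinates of W with respect to XYZ: (2/11, 7/11, 2/11).
On side YZ the X-coordinate is zero; dropping W's X-weight 2/11 and renormalizing the remaining 7/11 : 2/11 gives weights 7/9, 2/9 on Y, Z.
V = (7/9)·(-8, 5) + (2/9)·(1, -2) = (-6, 31/9).

(-6, 31/9)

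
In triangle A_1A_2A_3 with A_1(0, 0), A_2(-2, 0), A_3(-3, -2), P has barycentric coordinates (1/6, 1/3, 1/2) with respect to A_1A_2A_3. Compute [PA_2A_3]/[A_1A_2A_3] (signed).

1/6

The signed ratio [PA_2A_3]/[A_1A_2A_3] equals the barycentric coordinate of P at vertex A_1, which is 1/6.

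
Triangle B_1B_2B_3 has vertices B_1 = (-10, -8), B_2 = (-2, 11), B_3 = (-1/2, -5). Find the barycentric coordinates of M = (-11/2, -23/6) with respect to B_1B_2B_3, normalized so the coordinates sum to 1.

(1/2, 1/6, 1/3)

Signed area of the reference triangle: [B_1B_2B_3] = ½·((-10)·(11−(-5)) + (-2)·(-5−(-8)) + (-1/2)·(-8−11)) = ½·(-160 − 6 + 19/2) = -313/4.
[MB_2B_3] = ½·((-11/2)·(11−(-5)) + (-2)·(-5−(-23/6)) + (-1/2)·(-23/6−11)) = ½·(-88 + 7/3 + 89/12) = -313/8, so the B_1-coordinate is (-313/8)/(-313/4) = 1/2.
[B_1MB_3] = ½·((-10)·(-23/6−(-5)) + (-11/2)·(-5−(-8)) + (-1/2)·(-8−(-23/6))) = ½·(-35/3 − 33/2 + 25/12) = -313/24, so the B_2-coordinate is 1/6.
[B_1B_2M] = ½·((-10)·(11−(-23/6)) + (-2)·(-23/6−(-8)) + (-11/2)·(-8−11)) = ½·(-445/3 − 25/3 + 209/2) = -313/12, so the B_3-coordinate is 1/3.
Check: 1/2 + 1/6 + 1/3 = 1.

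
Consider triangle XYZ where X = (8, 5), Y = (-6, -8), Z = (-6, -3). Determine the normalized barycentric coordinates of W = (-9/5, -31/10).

Signed area of the reference triangle: [XYZ] = ½·(8·(-8−(-3)) + (-6)·(-3−5) + (-6)·(5−(-8))) = ½·(-40 + 48 − 78) = -35.
[WYZ] = ½·((-9/5)·(-8−(-3)) + (-6)·(-3−(-31/10)) + (-6)·(-31/10−(-8))) = ½·(9 − 3/5 − 147/5) = -21/2, so the X-coordinate is (-21/2)/(-35) = 3/10.
[XWZ] = ½·(8·(-31/10−(-3)) + (-9/5)·(-3−5) + (-6)·(5−(-31/10))) = ½·(-4/5 + 72/5 − 243/5) = -35/2, so the Y-coordinate is 1/2.
[XYW] = ½·(8·(-8−(-31/10)) + (-6)·(-31/10−5) + (-9/5)·(5−(-8))) = ½·(-196/5 + 243/5 − 117/5) = -7, so the Z-coordinate is 1/5.

(3/10, 1/2, 1/5)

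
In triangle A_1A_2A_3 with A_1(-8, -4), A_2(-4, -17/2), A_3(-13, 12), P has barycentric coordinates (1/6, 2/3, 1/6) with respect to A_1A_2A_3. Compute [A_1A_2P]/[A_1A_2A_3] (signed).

1/6

The signed ratio [A_1A_2P]/[A_1A_2A_3] equals the barycentric coordinate of P at vertex A_3, which is 1/6.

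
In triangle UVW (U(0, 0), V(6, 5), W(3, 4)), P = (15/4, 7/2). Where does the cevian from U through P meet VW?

(5, 14/3)

Barycentric coordinates of P with respect to UVW: (1/4, 1/2, 1/4).
On side VW the U-coordinate is zero; dropping P's U-weight 1/4 and renormalizing the remaining 1/2 : 1/4 gives weights 2/3, 1/3 on V, W.
Q = (2/3)·(6, 5) + (1/3)·(3, 4) = (5, 14/3).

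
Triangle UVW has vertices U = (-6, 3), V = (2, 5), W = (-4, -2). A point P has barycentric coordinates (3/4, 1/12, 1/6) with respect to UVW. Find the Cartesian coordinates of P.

(-5, 7/3)

P = (3/4)·U + (1/12)·V + (1/6)·W.
x-coordinate: (3/4)·(-6) + (1/12)·2 + (1/6)·(-4) = -5.
y-coordinate: (3/4)·3 + (1/12)·5 + (1/6)·(-2) = 7/3.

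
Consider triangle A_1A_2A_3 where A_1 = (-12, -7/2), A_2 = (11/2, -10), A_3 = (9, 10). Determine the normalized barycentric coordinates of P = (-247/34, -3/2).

(13/17, 1/17, 3/17)

Signed area of the reference triangle: [A_1A_2A_3] = ½·((-12)·(-10−10) + (11/2)·(10−(-7/2)) + 9·(-7/2−(-10))) = ½·(240 + 297/4 + 117/2) = 1491/8.
[PA_2A_3] = ½·((-247/34)·(-10−10) + (11/2)·(10−(-3/2)) + 9·(-3/2−(-10))) = ½·(2470/17 + 253/4 + 153/2) = 19383/136, so the A_1-coordinate is (19383/136)/(1491/8) = 13/17.
[A_1PA_3] = ½·((-12)·(-3/2−10) + (-247/34)·(10−(-7/2)) + 9·(-7/2−(-3/2))) = ½·(138 − 6669/68 − 18) = 1491/136, so the A_2-coordinate is 1/17.
[A_1A_2P] = ½·((-12)·(-10−(-3/2)) + (11/2)·(-3/2−(-7/2)) + (-247/34)·(-7/2−(-10))) = ½·(102 + 11 − 3211/68) = 4473/136, so the A_3-coordinate is 3/17.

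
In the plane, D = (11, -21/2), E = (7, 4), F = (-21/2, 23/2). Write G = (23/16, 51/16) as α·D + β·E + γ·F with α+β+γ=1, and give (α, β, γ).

(1/4, 3/8, 3/8)

Signed area of the reference triangle: [DEF] = ½·(11·(4−(23/2)) + 7·(23/2−(-21/2)) + (-21/2)·(-21/2−4)) = ½·(-165/2 + 154 + 609/4) = 895/8.
[GEF] = ½·((23/16)·(4−(23/2)) + 7·(23/2−(51/16)) + (-21/2)·(51/16−4)) = ½·(-345/32 + 931/16 + 273/32) = 895/32, so the D-coordinate is (895/32)/(895/8) = 1/4.
[DGF] = ½·(11·(51/16−(23/2)) + (23/16)·(23/2−(-21/2)) + (-21/2)·(-21/2−(51/16))) = ½·(-1463/16 + 253/8 + 4599/32) = 2685/64, so the E-coordinate is 3/8.
[DEG] = ½·(11·(4−(51/16)) + 7·(51/16−(-21/2)) + (23/16)·(-21/2−4)) = ½·(143/16 + 1533/16 − 667/32) = 2685/64, so the F-coordinate is 3/8.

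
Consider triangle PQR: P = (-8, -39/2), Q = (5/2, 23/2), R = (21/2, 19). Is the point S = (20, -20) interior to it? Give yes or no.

no

Barycentric coordinates of S: (1533/677, -4349/677, 3493/677).
The three coordinates are positive, negative, positive; a point is interior exactly when all three are positive.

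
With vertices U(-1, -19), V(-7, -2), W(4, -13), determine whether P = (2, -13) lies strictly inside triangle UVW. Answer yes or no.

Barycentric coordinates of P: (2/11, 12/121, 87/121).
The three coordinates are positive, positive, positive; a point is interior exactly when all three are positive.

yes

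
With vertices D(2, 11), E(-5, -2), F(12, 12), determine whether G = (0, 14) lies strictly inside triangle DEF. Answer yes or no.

Barycentric coordinates of G: (202/123, -32/123, -47/123).
The three coordinates are positive, negative, negative; a point is interior exactly when all three are positive.

no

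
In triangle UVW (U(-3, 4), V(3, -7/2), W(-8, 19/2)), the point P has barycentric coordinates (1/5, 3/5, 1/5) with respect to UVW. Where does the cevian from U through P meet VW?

Line UP meets VW where the U-coordinate vanishes; zeroing P's U-weight and renormalizing leaves V, W-weights 3/5 : 1/5 → (3/4, 1/4).
So Q = (3/4)·V + (1/4)·W = (1/4, -1/4).

(1/4, -1/4)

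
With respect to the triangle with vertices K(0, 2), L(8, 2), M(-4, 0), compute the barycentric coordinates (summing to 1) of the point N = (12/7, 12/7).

(4/7, 2/7, 1/7)

Signed area of the reference triangle: [KLM] = ½·(0·(2−0) + 8·(0−2) + (-4)·(2−2)) = ½·(0 − 16 + 0) = -8.
[NLM] = ½·((12/7)·(2−0) + 8·(0−(12/7)) + (-4)·(12/7−2)) = ½·(24/7 − 96/7 + 8/7) = -32/7, so the K-coordinate is (-32/7)/(-8) = 4/7.
[KNM] = ½·(0·(12/7−0) + (12/7)·(0−2) + (-4)·(2−(12/7))) = ½·(0 − 24/7 − 8/7) = -16/7, so the L-coordinate is 2/7.
[KLN] = ½·(0·(2−(12/7)) + 8·(12/7−2) + (12/7)·(2−2)) = ½·(0 − 16/7 + 0) = -8/7, so the M-coordinate is 1/7.
Check: 4/7 + 2/7 + 1/7 = 1.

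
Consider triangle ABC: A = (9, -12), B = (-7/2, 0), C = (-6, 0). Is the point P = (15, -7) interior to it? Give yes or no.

Barycentric coordinates of P: (7/12, 49/10, -269/60).
The three coordinates are positive, positive, negative; a point is interior exactly when all three are positive.

no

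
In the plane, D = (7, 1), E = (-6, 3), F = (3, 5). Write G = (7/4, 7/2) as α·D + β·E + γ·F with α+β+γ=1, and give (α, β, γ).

Signed area of the reference triangle: [DEF] = ½·(7·(3−5) + (-6)·(5−1) + 3·(1−3)) = ½·(-14 − 24 − 6) = -22.
[GEF] = ½·((7/4)·(3−5) + (-6)·(5−(7/2)) + 3·(7/2−3)) = ½·(-7/2 − 9 + 3/2) = -11/2, so the D-coordinate is (-11/2)/(-22) = 1/4.
[DGF] = ½·(7·(7/2−5) + (7/4)·(5−1) + 3·(1−(7/2))) = ½·(-21/2 + 7 − 15/2) = -11/2, so the E-coordinate is 1/4.
[DEG] = ½·(7·(3−(7/2)) + (-6)·(7/2−1) + (7/4)·(1−3)) = ½·(-7/2 − 15 − 7/2) = -11, so the F-coordinate is 1/2.

(1/4, 1/4, 1/2)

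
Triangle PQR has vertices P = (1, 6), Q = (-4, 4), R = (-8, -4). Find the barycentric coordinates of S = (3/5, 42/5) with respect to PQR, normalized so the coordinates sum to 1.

(3/5, 4/5, -2/5)

Signed area of the reference triangle: [PQR] = ½·(1·(4−(-4)) + (-4)·(-4−6) + (-8)·(6−4)) = ½·(8 + 40 − 16) = 16.
[SQR] = ½·((3/5)·(4−(-4)) + (-4)·(-4−(42/5)) + (-8)·(42/5−4)) = ½·(24/5 + 248/5 − 176/5) = 48/5, so the P-coordinate is (48/5)/16 = 3/5.
[PSR] = ½·(1·(42/5−(-4)) + (3/5)·(-4−6) + (-8)·(6−(42/5))) = ½·(62/5 − 6 + 96/5) = 64/5, so the Q-coordinate is 4/5.
[PQS] = ½·(1·(4−(42/5)) + (-4)·(42/5−6) + (3/5)·(6−4)) = ½·(-22/5 − 48/5 + 6/5) = -32/5, so the R-coordinate is -2/5.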